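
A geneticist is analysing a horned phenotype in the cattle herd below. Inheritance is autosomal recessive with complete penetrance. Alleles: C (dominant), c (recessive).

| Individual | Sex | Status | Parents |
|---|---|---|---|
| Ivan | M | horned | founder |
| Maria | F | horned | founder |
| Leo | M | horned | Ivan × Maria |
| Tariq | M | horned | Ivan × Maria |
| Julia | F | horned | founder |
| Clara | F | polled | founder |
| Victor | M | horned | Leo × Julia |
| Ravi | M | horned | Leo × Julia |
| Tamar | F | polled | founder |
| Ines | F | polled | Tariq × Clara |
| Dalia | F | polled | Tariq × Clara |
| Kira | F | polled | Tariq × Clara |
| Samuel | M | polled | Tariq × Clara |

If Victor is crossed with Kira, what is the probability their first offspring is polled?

1/2

Victor is horned, so Victor is cc.
Kira is polled so carries C and received c from Tariq (cc), so Kira is Cc.
The cross gives 1/2 Cc : 1/2 cc, so P(offspring is polled) = 1/2.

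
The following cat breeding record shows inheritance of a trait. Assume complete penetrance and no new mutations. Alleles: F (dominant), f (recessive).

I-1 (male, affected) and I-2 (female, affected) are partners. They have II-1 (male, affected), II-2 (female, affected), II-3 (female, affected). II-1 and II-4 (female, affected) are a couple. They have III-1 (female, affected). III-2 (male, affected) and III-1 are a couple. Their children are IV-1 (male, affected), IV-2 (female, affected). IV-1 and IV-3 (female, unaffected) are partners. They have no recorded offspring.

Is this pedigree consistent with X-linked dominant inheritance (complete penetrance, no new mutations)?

Yes

A consistent assignment under X-linked dominant exists: I-1 X^F Y, I-2 X^F X^F, II-1 X^F Y, II-2 X^F X^F, II-3 X^F X^F, II-4 X^F X^F, III-1 X^F X^F, III-2 X^F Y, IV-1 X^F Y, IV-2 X^F X^F, IV-3 X^f X^f.
In this assignment every recorded phenotype matches its genotype and every non-founder's genotype is obtainable from its parents' genotypes, so the pedigree is consistent.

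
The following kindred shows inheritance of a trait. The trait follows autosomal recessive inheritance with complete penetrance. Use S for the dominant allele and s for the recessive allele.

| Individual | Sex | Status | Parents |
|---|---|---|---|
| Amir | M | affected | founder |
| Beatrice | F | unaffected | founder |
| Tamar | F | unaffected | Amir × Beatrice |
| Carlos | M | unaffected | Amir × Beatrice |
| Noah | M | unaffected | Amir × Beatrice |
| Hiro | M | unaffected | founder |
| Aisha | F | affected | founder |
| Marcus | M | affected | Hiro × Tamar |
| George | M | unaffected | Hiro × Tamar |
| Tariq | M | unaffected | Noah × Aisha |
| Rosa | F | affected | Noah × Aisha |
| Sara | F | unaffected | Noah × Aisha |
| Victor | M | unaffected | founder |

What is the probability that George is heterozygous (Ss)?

2/3

Hiro is unaffected so carries S and passed s to Marcus (ss), so Hiro is Ss.
Tamar is unaffected so carries S and received s from Amir (ss), so Tamar is Ss.
Their cross gives offspring ratios 1/4 SS : 1/2 Ss : 1/4 ss. Conditioning on George being unaffected, P(Ss) = 1/2 / 3/4 = 2/3.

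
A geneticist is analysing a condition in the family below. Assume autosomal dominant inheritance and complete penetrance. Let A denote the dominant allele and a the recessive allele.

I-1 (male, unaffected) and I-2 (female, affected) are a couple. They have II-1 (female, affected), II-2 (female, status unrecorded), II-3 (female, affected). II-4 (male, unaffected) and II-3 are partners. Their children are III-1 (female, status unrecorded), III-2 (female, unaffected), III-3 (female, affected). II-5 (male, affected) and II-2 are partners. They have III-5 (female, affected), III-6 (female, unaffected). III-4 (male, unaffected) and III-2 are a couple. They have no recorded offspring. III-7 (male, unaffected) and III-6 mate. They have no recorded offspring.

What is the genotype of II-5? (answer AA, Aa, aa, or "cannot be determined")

Aa

From phenotype alone, II-5 is AA or Aa.
II-5 is affected so carries A and passed a to III-6 (aa), so II-5 is Aa.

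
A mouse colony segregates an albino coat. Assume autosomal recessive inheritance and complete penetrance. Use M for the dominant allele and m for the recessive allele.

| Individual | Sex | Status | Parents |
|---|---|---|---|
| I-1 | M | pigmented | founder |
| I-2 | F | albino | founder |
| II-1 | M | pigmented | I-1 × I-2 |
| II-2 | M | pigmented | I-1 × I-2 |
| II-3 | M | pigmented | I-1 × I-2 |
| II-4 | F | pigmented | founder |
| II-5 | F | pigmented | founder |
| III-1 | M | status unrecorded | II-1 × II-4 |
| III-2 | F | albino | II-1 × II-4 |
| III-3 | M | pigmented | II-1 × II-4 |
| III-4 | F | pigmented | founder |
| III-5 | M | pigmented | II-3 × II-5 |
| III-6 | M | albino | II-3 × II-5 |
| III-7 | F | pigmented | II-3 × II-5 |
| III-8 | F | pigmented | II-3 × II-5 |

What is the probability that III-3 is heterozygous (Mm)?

2/3

II-1 is pigmented so carries M and received m from I-2 (mm), so II-1 is Mm.
II-4 is pigmented so carries M and passed m to III-2 (mm), so II-4 is Mm.
Their cross gives offspring ratios 1/4 MM : 1/2 Mm : 1/4 mm. Conditioning on III-3 being pigmented, P(Mm) = 1/2 / 3/4 = 2/3.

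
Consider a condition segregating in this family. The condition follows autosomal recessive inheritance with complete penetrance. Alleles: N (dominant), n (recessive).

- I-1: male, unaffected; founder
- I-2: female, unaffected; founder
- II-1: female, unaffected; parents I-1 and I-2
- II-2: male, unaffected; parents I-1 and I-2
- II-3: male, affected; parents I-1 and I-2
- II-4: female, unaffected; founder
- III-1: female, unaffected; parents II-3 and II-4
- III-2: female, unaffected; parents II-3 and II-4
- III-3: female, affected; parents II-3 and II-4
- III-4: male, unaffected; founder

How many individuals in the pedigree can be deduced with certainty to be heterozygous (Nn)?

5

Obligate heterozygotes: I-1 is unaffected so carries N and passed n to II-3 (nn), so I-1 is Nn; I-2 is unaffected so carries N and passed n to II-3 (nn), so I-2 is Nn; II-4 is unaffected so carries N and passed n to III-3 (nn), so II-4 is Nn; III-1 is unaffected so carries N and received n from II-3 (nn), so III-1 is Nn; III-2 is unaffected so carries N and received n from II-3 (nn), so III-2 is Nn.
Every other individual is either homozygous by phenotype or has at least one consistent homozygous assignment, so the count is 5.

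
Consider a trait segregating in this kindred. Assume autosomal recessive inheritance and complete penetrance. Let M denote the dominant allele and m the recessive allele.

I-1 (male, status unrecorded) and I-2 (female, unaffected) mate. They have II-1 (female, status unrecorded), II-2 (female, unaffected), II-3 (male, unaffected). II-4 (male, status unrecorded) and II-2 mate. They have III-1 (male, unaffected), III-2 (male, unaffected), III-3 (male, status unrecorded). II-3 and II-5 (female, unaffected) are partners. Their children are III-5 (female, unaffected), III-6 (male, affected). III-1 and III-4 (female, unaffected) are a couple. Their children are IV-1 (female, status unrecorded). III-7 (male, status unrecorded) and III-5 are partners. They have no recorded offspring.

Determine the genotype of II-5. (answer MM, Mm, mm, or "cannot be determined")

Mm

From phenotype alone, II-5 is MM or Mm.
II-5 is unaffected so carries M and passed m to III-6 (mm), so II-5 is Mm.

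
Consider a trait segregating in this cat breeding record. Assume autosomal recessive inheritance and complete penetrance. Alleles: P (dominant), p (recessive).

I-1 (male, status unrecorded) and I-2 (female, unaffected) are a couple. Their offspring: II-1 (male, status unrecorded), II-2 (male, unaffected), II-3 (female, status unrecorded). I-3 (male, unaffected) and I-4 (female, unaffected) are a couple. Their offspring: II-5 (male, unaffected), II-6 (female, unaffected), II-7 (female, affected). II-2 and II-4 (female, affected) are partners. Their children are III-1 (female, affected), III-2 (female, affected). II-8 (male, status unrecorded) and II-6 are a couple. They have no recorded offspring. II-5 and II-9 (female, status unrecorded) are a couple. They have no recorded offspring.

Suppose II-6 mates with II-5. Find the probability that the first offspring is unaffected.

8/9

I-3 is unaffected so carries P and passed p to II-7 (pp), so I-3 is Pp.
I-4 is unaffected so carries P and passed p to II-7 (pp), so I-4 is Pp.
II-6 is an unaffected offspring of I-3 (Pp) × I-4 (Pp), whose cross gives 1/4 PP : 1/2 Pp : 1/4 pp; conditioning on being unaffected, II-6 is PP with probability 1/3, Pp with probability 2/3.
II-5 is an unaffected offspring of I-3 (Pp) × I-4 (Pp), whose cross gives 1/4 PP : 1/2 Pp : 1/4 pp; conditioning on being unaffected, II-5 is PP with probability 1/3, Pp with probability 2/3.
Summing over parental genotype combinations, P(offspring is unaffected) = 1/9·1 + 2/9·1 + 2/9·1 + 4/9·3/4 = 8/9.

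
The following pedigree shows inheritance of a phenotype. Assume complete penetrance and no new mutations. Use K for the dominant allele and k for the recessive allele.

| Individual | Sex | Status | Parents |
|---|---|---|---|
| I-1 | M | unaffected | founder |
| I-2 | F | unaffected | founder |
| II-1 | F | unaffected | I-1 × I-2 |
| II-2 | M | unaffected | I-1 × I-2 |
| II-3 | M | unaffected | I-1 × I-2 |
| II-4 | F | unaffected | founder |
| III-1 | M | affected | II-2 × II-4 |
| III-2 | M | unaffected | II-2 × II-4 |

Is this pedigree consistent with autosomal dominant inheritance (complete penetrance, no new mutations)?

No

Under autosomal dominant, III-1 (affected, male) cannot arise from II-2 (unaffected) × II-4 (unaffected).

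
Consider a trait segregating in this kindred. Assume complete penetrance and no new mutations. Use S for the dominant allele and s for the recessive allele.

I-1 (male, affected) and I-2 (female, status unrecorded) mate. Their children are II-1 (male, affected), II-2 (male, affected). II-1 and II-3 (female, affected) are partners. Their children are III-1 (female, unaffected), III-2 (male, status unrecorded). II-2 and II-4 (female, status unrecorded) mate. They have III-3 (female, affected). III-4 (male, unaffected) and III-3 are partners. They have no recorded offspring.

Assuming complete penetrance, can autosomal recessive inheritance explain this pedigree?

Under autosomal recessive, III-1 (unaffected, female) cannot arise from II-1 (affected) × II-3 (affected).

No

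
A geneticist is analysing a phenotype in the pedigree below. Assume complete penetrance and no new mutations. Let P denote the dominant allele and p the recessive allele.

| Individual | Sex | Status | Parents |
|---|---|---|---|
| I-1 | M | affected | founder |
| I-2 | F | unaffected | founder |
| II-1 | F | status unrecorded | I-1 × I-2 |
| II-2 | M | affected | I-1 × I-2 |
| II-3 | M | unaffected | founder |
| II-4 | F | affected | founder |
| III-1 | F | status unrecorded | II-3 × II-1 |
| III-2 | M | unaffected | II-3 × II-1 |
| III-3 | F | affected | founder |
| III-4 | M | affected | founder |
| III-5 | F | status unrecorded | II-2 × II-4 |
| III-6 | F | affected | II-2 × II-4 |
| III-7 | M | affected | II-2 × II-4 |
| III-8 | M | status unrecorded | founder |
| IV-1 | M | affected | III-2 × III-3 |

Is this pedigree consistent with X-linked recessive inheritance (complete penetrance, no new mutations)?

A consistent assignment under X-linked recessive exists: I-1 X^p Y, I-2 X^P X^p, II-1 X^P X^p, II-2 X^p Y, II-3 X^P Y, II-4 X^p X^p, III-1 X^P X^P, III-2 X^P Y, III-3 X^p X^p, III-4 X^p Y, III-5 X^p X^p, III-6 X^p X^p, III-7 X^p Y, III-8 X^P Y, IV-1 X^p Y.
In this assignment every recorded phenotype matches its genotype and every non-founder's genotype is obtainable from its parents' genotypes, so the pedigree is consistent.

Yes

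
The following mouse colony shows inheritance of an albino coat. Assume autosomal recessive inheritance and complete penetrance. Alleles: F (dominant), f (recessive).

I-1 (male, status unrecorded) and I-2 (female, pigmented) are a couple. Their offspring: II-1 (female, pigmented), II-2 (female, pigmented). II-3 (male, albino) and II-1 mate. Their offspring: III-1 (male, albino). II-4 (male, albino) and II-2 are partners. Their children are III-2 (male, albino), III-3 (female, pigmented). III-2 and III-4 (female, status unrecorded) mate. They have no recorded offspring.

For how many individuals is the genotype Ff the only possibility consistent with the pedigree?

3

Obligate heterozygotes: II-1 is pigmented so carries F and passed f to III-1 (ff), so II-1 is Ff; II-2 is pigmented so carries F and passed f to III-2 (ff), so II-2 is Ff; III-3 is pigmented so carries F and received f from II-4 (ff), so III-3 is Ff.
Every other individual is either homozygous by phenotype or has at least one consistent homozygous assignment, so the count is 3.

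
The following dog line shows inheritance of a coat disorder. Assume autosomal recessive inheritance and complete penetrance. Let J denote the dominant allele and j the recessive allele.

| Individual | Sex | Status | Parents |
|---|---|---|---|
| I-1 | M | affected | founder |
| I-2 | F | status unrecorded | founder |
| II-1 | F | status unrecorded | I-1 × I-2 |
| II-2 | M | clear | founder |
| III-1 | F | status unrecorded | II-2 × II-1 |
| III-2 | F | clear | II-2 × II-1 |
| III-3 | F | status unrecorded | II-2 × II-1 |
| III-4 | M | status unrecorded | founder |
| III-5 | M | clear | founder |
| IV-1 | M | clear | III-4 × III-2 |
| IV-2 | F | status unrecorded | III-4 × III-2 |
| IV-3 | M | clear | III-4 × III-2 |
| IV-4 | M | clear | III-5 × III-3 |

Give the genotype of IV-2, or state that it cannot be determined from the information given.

cannot be determined

IV-2's phenotype is unrecorded, and no parent or child forces a single allele at both positions; consistent genotype assignments exist with IV-2 as JJ or Jj or jj.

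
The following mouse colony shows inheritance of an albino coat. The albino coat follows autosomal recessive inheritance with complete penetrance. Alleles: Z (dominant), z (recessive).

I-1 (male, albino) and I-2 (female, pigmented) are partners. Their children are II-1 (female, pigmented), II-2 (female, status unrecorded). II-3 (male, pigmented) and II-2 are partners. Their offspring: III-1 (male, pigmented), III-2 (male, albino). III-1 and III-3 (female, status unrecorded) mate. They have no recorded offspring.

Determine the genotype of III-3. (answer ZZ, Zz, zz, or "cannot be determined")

III-3's phenotype is unrecorded, and no parent or child forces a single allele at both positions; consistent genotype assignments exist with III-3 as ZZ or Zz or zz.

cannot be determined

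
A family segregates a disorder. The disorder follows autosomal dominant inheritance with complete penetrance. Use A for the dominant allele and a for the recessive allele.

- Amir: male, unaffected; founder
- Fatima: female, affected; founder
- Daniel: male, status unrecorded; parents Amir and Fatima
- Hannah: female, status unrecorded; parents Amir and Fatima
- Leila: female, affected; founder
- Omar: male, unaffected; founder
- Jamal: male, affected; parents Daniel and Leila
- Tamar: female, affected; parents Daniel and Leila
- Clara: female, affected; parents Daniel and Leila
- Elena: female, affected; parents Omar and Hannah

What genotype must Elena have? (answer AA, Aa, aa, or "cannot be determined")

From phenotype alone, Elena is AA or Aa.
Elena is affected so carries A and received a from Omar (aa), so Elena is Aa.

Aa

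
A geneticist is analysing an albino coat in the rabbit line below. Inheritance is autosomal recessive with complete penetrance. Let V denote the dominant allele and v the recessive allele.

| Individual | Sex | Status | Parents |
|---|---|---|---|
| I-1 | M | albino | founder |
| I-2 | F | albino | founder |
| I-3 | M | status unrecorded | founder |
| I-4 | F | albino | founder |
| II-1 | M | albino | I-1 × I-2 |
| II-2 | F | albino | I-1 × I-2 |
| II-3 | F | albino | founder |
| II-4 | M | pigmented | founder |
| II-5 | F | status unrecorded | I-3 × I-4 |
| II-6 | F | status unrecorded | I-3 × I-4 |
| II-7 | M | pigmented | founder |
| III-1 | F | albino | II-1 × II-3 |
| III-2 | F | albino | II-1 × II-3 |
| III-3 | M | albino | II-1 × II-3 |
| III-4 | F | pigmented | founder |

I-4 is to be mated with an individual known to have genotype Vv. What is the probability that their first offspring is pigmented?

I-4 is albino, so I-4 is vv.
The cross gives 1/2 Vv : 1/2 vv, so P(offspring is pigmented) = 1/2.

1/2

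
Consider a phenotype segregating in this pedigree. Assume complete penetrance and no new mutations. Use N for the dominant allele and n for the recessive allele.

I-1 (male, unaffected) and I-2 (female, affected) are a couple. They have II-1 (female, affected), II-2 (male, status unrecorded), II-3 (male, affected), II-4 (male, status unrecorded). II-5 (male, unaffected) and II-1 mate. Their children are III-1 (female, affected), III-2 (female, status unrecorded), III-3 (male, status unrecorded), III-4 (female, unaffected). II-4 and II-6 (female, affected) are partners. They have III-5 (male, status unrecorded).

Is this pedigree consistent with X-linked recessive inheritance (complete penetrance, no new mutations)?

No

Under X-linked recessive, II-1 (affected, female) cannot arise from I-1 (unaffected) × I-2 (affected).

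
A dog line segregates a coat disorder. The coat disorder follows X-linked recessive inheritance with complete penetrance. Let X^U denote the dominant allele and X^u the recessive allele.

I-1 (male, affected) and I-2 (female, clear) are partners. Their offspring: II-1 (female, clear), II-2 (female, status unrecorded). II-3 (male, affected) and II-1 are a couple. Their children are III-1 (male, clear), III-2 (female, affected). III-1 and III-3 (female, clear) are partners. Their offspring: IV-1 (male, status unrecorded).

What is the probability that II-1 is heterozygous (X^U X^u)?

1

II-1 is clear so carries U and received u from I-1 (X^u Y), so II-1 is X^U X^u, giving P(X^U X^u) = 1.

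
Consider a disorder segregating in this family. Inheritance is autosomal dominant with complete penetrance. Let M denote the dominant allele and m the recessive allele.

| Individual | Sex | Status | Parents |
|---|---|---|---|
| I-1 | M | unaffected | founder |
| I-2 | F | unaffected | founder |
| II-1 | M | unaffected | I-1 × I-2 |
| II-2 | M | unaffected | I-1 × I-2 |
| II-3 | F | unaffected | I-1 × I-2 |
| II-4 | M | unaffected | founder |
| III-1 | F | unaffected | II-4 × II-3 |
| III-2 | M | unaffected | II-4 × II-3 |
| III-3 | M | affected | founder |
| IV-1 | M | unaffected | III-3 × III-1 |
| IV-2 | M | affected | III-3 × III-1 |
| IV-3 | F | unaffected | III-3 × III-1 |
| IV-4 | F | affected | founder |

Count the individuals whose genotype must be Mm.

2

Obligate heterozygotes: III-3 is affected so carries M and passed m to IV-1 (mm), so III-3 is Mm; IV-2 is affected so carries M and received m from III-1 (mm), so IV-2 is Mm.
Every other individual is either homozygous by phenotype or has at least one consistent homozygous assignment, so the count is 2.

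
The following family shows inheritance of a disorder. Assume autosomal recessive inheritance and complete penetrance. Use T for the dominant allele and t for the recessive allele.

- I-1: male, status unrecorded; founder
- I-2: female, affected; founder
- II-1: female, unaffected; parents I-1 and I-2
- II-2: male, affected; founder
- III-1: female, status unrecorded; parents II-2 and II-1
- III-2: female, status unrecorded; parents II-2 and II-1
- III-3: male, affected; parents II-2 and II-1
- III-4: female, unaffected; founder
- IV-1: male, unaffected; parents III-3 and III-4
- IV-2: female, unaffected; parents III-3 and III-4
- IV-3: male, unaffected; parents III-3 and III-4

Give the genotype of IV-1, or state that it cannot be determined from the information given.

Tt

From phenotype alone, IV-1 is TT or Tt.
IV-1 is unaffected so carries T and received t from III-3 (tt), so IV-1 is Tt.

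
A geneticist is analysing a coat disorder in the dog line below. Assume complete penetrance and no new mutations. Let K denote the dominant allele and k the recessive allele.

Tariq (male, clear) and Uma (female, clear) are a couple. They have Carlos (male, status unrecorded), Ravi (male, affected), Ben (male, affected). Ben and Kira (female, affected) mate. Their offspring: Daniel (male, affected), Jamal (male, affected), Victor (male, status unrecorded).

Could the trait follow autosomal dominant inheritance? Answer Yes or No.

No

Under autosomal dominant, Ravi (affected, male) cannot arise from Tariq (clear) × Uma (clear).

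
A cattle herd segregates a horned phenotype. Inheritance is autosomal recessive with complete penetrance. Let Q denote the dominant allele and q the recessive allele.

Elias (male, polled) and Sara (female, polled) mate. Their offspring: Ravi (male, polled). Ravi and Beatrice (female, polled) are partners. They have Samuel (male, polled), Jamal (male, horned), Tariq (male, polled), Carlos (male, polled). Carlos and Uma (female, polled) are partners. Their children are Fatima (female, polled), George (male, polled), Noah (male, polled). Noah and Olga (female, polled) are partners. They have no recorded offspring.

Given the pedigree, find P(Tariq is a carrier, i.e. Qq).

2/3

Ravi is polled so carries Q and passed q to Jamal (qq), so Ravi is Qq.
Beatrice is polled so carries Q and passed q to Jamal (qq), so Beatrice is Qq.
Their cross gives offspring ratios 1/4 QQ : 1/2 Qq : 1/4 qq. Conditioning on Tariq being polled, P(Qq) = 1/2 / 3/4 = 2/3.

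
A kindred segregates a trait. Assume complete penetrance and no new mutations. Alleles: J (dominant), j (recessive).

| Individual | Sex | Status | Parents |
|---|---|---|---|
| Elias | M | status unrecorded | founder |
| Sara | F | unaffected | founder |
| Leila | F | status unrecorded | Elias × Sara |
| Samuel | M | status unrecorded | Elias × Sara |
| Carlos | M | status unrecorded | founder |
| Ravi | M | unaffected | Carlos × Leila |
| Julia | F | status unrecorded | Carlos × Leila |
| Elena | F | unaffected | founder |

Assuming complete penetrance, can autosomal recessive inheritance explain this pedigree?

Yes

A consistent assignment under autosomal recessive exists: Elias JJ, Sara JJ, Leila JJ, Samuel JJ, Carlos JJ, Ravi JJ, Julia JJ, Elena JJ.
In this assignment every recorded phenotype matches its genotype and every non-founder's genotype is obtainable from its parents' genotypes, so the pedigree is consistent.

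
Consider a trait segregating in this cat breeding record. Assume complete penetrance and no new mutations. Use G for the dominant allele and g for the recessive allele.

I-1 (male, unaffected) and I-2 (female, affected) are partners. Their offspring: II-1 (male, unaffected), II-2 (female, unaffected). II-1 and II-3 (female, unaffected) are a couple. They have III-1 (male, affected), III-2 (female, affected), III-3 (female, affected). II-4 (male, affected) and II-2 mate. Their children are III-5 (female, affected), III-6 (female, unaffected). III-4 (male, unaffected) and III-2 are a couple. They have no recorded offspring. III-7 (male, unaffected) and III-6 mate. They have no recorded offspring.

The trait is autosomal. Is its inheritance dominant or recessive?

II-1 and II-3 are both unaffected yet have an affected child III-1. Under dominance, an affected child requires at least one affected parent, so the trait cannot be dominant.

recessive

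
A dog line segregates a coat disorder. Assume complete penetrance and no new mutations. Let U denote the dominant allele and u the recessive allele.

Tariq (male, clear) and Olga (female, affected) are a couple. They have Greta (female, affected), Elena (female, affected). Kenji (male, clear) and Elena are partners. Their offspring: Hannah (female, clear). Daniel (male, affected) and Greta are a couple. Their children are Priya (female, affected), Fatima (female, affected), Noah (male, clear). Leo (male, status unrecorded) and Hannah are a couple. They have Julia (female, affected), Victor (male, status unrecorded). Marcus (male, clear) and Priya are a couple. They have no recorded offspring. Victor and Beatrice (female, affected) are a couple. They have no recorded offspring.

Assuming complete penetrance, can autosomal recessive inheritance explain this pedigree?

No

Under autosomal recessive, Noah (clear, male) cannot arise from Daniel (affected) × Greta (affected).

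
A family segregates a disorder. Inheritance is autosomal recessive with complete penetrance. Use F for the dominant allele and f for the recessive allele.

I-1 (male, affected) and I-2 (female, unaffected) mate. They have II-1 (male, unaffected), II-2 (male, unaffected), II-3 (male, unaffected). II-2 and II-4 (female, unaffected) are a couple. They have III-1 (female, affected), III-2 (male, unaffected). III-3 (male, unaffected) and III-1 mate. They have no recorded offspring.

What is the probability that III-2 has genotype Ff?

2/3

II-2 is unaffected so carries F and received f from I-1 (ff), so II-2 is Ff.
II-4 is unaffected so carries F and passed f to III-1 (ff), so II-4 is Ff.
Their cross gives offspring ratios 1/4 FF : 1/2 Ff : 1/4 ff. Conditioning on III-2 being unaffected, P(Ff) = 1/2 / 3/4 = 2/3.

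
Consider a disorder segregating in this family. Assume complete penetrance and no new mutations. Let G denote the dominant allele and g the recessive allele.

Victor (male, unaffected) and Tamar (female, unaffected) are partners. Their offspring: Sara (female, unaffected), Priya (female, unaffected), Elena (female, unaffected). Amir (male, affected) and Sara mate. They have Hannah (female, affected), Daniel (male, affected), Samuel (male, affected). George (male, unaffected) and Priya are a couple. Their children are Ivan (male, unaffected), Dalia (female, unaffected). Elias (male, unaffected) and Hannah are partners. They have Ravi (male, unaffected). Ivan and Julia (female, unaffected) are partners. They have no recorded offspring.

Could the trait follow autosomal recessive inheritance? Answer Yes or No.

A consistent assignment under autosomal recessive exists: Victor GG, Tamar Gg, Sara Gg, Priya GG, Elena GG, Amir gg, George GG, Hannah gg, Daniel gg, Samuel gg, Elias GG, Ivan GG, Dalia GG, Julia GG, Ravi Gg.
In this assignment every recorded phenotype matches its genotype and every non-founder's genotype is obtainable from its parents' genotypes, so the pedigree is consistent.

Yes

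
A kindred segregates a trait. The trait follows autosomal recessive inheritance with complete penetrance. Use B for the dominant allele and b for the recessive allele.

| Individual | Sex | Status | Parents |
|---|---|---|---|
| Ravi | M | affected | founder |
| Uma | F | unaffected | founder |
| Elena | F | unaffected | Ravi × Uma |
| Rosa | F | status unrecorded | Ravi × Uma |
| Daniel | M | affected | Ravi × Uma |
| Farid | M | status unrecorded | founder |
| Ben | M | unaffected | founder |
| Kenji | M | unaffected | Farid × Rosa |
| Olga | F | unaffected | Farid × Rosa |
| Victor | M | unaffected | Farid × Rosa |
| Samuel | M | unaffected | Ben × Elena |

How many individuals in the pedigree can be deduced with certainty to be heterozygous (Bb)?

2

Obligate heterozygotes: Uma is unaffected so carries B and passed b to Daniel (bb), so Uma is Bb; Elena is unaffected so carries B and received b from Ravi (bb), so Elena is Bb.
Every other individual is either homozygous by phenotype or has at least one consistent homozygous assignment, so the count is 2.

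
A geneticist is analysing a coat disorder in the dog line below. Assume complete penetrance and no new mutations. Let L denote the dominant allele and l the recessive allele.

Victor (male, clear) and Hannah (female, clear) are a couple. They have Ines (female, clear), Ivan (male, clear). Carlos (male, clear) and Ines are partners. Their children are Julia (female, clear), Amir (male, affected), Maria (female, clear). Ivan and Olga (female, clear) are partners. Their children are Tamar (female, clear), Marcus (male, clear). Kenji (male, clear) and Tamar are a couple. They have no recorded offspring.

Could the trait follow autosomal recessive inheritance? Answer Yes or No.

Yes

A consistent assignment under autosomal recessive exists: Victor LL, Hannah Ll, Ines Ll, Ivan LL, Carlos Ll, Olga LL, Julia LL, Amir ll, Maria LL, Tamar LL, Marcus LL, Kenji LL.
In this assignment every recorded phenotype matches its genotype and every non-founder's genotype is obtainable from its parents' genotypes, so the pedigree is consistent.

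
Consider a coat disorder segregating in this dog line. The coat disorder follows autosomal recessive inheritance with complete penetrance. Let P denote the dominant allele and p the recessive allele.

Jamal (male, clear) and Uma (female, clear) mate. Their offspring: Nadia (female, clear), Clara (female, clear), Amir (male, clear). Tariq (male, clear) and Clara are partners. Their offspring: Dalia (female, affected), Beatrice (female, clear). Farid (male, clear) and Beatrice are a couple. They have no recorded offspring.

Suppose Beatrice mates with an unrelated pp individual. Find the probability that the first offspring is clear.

Tariq is clear so carries P and passed p to Dalia (pp), so Tariq is Pp.
Clara is clear so carries P and passed p to Dalia (pp), so Clara is Pp.
Beatrice is a clear offspring of Tariq (Pp) × Clara (Pp), whose cross gives 1/4 PP : 1/2 Pp : 1/4 pp; conditioning on being clear, Beatrice is PP with probability 1/3, Pp with probability 2/3.
Summing over parental genotype combinations, P(offspring is clear) = 1/3·1 + 2/3·1/2 = 2/3.

2/3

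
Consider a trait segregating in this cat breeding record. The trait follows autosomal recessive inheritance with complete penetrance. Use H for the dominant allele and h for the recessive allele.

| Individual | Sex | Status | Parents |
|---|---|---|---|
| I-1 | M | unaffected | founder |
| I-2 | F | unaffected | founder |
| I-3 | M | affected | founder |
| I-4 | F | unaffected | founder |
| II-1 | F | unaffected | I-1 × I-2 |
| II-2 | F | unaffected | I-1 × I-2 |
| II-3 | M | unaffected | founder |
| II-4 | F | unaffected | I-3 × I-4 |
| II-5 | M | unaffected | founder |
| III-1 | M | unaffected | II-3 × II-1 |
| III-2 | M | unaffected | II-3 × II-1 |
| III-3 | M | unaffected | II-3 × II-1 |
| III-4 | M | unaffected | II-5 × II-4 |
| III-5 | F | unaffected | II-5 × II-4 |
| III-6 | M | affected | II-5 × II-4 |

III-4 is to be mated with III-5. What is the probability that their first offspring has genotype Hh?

4/9

II-5 is unaffected so carries H and passed h to III-6 (hh), so II-5 is Hh.
II-4 is unaffected so carries H and received h from I-3 (hh), so II-4 is Hh.
III-4 is an unaffected offspring of II-5 (Hh) × II-4 (Hh), whose cross gives 1/4 HH : 1/2 Hh : 1/4 hh; conditioning on being unaffected, III-4 is HH with probability 1/3, Hh with probability 2/3.
III-5 is an unaffected offspring of II-5 (Hh) × II-4 (Hh), whose cross gives 1/4 HH : 1/2 Hh : 1/4 hh; conditioning on being unaffected, III-5 is HH with probability 1/3, Hh with probability 2/3.
Summing over parental genotype combinations, P(offspring has genotype Hh) = 2/9·1/2 + 2/9·1/2 + 4/9·1/2 = 4/9.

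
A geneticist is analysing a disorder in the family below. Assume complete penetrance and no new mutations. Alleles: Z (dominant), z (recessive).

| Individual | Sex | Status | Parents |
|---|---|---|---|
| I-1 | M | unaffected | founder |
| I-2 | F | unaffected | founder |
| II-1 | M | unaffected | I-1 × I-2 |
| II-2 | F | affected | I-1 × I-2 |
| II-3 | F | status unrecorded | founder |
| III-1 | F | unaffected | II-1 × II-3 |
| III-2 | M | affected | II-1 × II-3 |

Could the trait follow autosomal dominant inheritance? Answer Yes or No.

No

Under autosomal dominant, II-2 (affected, female) cannot arise from I-1 (unaffected) × I-2 (unaffected).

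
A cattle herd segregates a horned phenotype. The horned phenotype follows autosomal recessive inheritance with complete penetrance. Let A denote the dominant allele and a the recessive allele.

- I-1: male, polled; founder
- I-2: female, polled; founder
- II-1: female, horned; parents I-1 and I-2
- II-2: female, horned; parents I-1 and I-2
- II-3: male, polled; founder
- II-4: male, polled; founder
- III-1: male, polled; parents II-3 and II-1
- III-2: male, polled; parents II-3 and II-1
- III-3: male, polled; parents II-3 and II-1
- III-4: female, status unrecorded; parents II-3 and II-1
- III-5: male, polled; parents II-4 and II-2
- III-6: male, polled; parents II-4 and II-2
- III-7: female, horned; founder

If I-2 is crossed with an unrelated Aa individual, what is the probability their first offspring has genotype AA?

I-2 is polled so carries A and passed a to II-1 (aa), so I-2 is Aa.
The cross gives 1/4 AA : 1/2 Aa : 1/4 aa, so P(offspring has genotype AA) = 1/4.

1/4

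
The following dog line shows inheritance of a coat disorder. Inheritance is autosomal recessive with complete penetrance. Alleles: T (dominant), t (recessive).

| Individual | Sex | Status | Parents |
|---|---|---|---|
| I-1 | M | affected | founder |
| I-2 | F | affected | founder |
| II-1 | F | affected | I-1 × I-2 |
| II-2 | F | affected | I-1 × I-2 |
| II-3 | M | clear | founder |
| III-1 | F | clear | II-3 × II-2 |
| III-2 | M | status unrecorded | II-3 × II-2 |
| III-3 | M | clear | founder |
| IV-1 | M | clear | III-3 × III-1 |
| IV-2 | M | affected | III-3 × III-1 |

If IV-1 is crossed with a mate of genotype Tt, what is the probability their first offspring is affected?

III-3 is clear so carries T and passed t to IV-2 (tt), so III-3 is Tt.
III-1 is clear so carries T and received t from II-2 (tt), so III-1 is Tt.
IV-1 is a clear offspring of III-3 (Tt) × III-1 (Tt), whose cross gives 1/4 TT : 1/2 Tt : 1/4 tt; conditioning on being clear, IV-1 is TT with probability 1/3, Tt with probability 2/3.
Summing over parental genotype combinations, P(offspring is affected) = 2/3·1/4 = 1/6.

1/6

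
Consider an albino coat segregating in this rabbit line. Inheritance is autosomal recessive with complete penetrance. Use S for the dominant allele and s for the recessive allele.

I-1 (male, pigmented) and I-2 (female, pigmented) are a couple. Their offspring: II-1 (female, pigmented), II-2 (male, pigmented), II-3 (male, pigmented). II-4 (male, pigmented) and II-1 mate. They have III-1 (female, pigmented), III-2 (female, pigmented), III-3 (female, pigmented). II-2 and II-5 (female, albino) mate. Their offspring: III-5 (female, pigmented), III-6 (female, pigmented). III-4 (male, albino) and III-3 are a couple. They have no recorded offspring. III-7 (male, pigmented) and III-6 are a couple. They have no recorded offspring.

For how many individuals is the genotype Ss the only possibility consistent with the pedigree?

2

Obligate heterozygotes: III-5 is pigmented so carries S and received s from II-5 (ss), so III-5 is Ss; III-6 is pigmented so carries S and received s from II-5 (ss), so III-6 is Ss.
Every other individual is either homozygous by phenotype or has at least one consistent homozygous assignment, so the count is 2.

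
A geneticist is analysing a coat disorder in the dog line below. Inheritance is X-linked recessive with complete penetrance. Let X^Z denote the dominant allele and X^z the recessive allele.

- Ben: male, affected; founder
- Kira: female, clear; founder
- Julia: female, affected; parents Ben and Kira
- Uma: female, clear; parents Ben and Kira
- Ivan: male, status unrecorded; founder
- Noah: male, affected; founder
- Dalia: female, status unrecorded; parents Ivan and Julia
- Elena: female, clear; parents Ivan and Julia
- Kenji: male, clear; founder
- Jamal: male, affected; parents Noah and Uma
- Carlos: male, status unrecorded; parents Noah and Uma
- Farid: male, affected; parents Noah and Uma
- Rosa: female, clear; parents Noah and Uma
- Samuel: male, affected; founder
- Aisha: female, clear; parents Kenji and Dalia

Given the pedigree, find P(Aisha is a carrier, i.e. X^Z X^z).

Kenji is clear, so Kenji is X^Z Y.
Dalia received Z from Ivan (X^Z Y) and received z from Julia (X^z X^z), so Dalia is X^Z X^z.
Their cross gives offspring ratios 1/2 X^Z X^Z : 1/2 X^Z X^z. Conditioning on Aisha being clear, P(X^Z X^z) = 1/2 / 1 = 1/2.

1/2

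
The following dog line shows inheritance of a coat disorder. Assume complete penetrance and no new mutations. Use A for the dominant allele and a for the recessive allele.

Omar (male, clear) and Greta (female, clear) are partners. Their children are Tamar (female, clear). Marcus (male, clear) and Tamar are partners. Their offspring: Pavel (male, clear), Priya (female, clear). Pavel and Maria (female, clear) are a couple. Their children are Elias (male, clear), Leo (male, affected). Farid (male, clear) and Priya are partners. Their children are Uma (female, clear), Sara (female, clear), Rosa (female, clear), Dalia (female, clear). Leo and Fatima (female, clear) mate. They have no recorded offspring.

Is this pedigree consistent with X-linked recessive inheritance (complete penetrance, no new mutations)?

Yes

A consistent assignment under X-linked recessive exists: Omar X^A Y, Greta X^A X^A, Tamar X^A X^A, Marcus X^A Y, Pavel X^A Y, Priya X^A X^A, Maria X^A X^a, Farid X^A Y, Elias X^A Y, Leo X^a Y, Fatima X^A X^A, Uma X^A X^A, Sara X^A X^A, Rosa X^A X^A, Dalia X^A X^A.
In this assignment every recorded phenotype matches its genotype and every non-founder's genotype is obtainable from its parents' genotypes, so the pedigree is consistent.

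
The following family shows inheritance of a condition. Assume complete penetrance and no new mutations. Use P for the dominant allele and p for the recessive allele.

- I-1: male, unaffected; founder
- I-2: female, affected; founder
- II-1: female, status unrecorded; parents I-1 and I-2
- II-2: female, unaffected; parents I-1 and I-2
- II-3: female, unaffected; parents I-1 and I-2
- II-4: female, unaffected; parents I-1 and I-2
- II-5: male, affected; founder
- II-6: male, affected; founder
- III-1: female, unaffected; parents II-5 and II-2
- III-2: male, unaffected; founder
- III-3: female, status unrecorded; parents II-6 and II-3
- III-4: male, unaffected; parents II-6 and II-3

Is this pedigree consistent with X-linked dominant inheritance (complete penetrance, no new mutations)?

No

Under X-linked dominant, III-1 (unaffected, female) cannot arise from II-5 (affected) × II-2 (unaffected).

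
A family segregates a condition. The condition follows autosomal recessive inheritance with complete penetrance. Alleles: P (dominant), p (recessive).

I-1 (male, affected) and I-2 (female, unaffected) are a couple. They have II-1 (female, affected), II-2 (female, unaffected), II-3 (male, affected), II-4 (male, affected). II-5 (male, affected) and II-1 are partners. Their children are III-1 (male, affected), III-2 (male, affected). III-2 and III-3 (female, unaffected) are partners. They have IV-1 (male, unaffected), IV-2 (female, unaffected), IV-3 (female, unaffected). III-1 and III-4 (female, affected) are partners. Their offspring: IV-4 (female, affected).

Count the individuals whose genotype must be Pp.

5

Obligate heterozygotes: I-2 is unaffected so carries P and passed p to II-1 (pp), so I-2 is Pp; II-2 is unaffected so carries P and received p from I-1 (pp), so II-2 is Pp; IV-1 is unaffected so carries P and received p from III-2 (pp), so IV-1 is Pp; IV-2 is unaffected so carries P and received p from III-2 (pp), so IV-2 is Pp; IV-3 is unaffected so carries P and received p from III-2 (pp), so IV-3 is Pp.
Every other individual is either homozygous by phenotype or has at least one consistent homozygous assignment, so the count is 5.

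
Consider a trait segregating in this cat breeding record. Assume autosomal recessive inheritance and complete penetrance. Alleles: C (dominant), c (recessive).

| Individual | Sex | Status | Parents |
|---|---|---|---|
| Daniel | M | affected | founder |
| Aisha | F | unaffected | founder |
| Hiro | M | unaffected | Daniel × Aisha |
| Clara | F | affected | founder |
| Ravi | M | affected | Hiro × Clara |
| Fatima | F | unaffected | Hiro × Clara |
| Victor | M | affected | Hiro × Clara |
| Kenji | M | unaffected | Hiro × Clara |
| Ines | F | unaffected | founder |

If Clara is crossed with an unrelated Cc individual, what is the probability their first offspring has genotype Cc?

1/2

Clara is affected, so Clara is cc.
The cross gives 1/2 Cc : 1/2 cc, so P(offspring has genotype Cc) = 1/2.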